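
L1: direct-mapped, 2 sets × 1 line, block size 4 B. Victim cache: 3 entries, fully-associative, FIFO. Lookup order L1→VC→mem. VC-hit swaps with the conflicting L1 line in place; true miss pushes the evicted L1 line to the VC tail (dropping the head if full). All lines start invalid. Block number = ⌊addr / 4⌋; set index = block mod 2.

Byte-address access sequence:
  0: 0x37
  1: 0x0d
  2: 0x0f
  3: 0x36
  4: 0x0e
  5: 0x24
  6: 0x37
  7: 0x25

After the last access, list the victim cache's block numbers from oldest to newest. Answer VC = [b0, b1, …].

  [0] addr=0x37 blk=13 s=1: MISS | VC []
  [1] addr=0xd blk=3 s=1: MISS | VC [13]
  [2] addr=0xf blk=3 s=1: L1-HIT | VC [13]
  [3] addr=0x36 blk=13 s=1: VC-HIT | VC [3]
  [4] addr=0xe blk=3 s=1: VC-HIT | VC [13]
  [5] addr=0x24 blk=9 s=1: MISS | VC [13, 3]
  [6] addr=0x37 blk=13 s=1: VC-HIT | VC [9, 3]
  [7] addr=0x25 blk=9 s=1: VC-HIT | VC [13, 3]

VC = [13, 3]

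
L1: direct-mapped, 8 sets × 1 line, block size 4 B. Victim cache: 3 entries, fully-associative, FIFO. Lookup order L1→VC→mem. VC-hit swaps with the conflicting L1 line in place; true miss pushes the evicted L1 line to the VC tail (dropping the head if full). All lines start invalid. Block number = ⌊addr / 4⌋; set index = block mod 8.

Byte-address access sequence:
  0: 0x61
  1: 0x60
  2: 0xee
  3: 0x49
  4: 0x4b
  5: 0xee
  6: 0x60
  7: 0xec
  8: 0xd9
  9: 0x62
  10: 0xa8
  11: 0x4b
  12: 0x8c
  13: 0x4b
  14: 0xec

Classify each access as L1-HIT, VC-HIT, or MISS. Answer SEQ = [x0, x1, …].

#0 0x61→b24/s0 MISS; vc=[]
#1 0x60→b24/s0 L1-HIT; vc=[]
#2 0xee→b59/s3 MISS; vc=[]
#3 0x49→b18/s2 MISS; vc=[]
#4 0x4b→b18/s2 L1-HIT; vc=[]
#5 0xee→b59/s3 L1-HIT; vc=[]
#6 0x60→b24/s0 L1-HIT; vc=[]
#7 0xec→b59/s3 L1-HIT; vc=[]
#8 0xd9→b54/s6 MISS; vc=[]
#9 0x62→b24/s0 L1-HIT; vc=[]
#10 0xa8→b42/s2 MISS; vc=[18]
#11 0x4b→b18/s2 VC-HIT; vc=[42]
#12 0x8c→b35/s3 MISS; vc=[42,59]
#13 0x4b→b18/s2 L1-HIT; vc=[42,59]
#14 0xec→b59/s3 VC-HIT; vc=[42,35]

SEQ = [MISS, L1-HIT, MISS, MISS, L1-HIT, L1-HIT, L1-HIT, L1-HIT, MISS, L1-HIT, MISS, VC-HIT, MISS, L1-HIT, VC-HIT]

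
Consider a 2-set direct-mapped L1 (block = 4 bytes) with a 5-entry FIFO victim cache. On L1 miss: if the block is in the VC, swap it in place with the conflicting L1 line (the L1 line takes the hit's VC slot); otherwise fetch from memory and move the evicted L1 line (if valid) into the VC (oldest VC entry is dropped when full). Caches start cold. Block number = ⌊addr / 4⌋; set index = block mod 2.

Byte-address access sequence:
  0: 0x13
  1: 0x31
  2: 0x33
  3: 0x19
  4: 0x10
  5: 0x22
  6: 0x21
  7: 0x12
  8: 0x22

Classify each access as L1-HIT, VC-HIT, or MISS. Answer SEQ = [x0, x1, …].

0: 0x13 (blk 4, set 0) → MISS  vc=[]
1: 0x31 (blk 12, set 0) → MISS  vc=[4]
2: 0x33 (blk 12, set 0) → L1-HIT  vc=[4]
3: 0x19 (blk 6, set 0) → MISS  vc=[4, 12]
4: 0x10 (blk 4, set 0) → VC-HIT  vc=[6, 12]
5: 0x22 (blk 8, set 0) → MISS  vc=[6, 12, 4]
6: 0x21 (blk 8, set 0) → L1-HIT  vc=[6, 12, 4]
7: 0x12 (blk 4, set 0) → VC-HIT  vc=[6, 12, 8]
8: 0x22 (blk 8, set 0) → VC-HIT  vc=[6, 12, 4]

SEQ = [MISS, MISS, L1-HIT, MISS, VC-HIT, MISS, L1-HIT, VC-HIT, VC-HIT]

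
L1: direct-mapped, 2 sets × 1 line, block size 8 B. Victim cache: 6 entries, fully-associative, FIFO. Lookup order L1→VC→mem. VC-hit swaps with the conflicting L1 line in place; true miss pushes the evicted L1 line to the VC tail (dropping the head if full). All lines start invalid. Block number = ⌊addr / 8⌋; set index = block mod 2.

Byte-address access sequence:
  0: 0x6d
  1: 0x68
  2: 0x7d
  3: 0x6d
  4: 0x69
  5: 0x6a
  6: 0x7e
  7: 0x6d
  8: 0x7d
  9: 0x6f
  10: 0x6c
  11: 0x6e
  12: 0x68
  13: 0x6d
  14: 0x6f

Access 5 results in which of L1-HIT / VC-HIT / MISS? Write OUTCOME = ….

0: 0x6d (blk 13, set 1) → MISS  vc=[]
1: 0x68 (blk 13, set 1) → L1-HIT  vc=[]
2: 0x7d (blk 15, set 1) → MISS  vc=[13]
3: 0x6d (blk 13, set 1) → VC-HIT  vc=[15]
4: 0x69 (blk 13, set 1) → L1-HIT  vc=[15]
5: 0x6a (blk 13, set 1) → L1-HIT  vc=[15]
6: 0x7e (blk 15, set 1) → VC-HIT  vc=[13]
7: 0x6d (blk 13, set 1) → VC-HIT  vc=[15]
8: 0x7d (blk 15, set 1) → VC-HIT  vc=[13]
9: 0x6f (blk 13, set 1) → VC-HIT  vc=[15]
10: 0x6c (blk 13, set 1) → L1-HIT  vc=[15]
11: 0x6e (blk 13, set 1) → L1-HIT  vc=[15]
12: 0x68 (blk 13, set 1) → L1-HIT  vc=[15]
13: 0x6d (blk 13, set 1) → L1-HIT  vc=[15]
14: 0x6f (blk 13, set 1) → L1-HIT  vc=[15]

OUTCOME = L1-HIT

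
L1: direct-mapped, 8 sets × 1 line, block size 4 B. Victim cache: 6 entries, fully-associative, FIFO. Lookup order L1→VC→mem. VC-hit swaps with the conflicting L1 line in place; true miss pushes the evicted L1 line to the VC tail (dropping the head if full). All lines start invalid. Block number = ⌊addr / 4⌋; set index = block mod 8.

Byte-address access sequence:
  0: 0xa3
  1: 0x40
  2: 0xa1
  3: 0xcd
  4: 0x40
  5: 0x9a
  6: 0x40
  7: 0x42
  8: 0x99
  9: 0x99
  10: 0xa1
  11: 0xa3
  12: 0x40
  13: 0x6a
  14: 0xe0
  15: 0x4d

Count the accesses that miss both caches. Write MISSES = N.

MISSES = 7

0: 0xa3 (blk 40, set 0) → MISS  vc=[]
1: 0x40 (blk 16, set 0) → MISS  vc=[40]
2: 0xa1 (blk 40, set 0) → VC-HIT  vc=[16]
3: 0xcd (blk 51, set 3) → MISS  vc=[16]
4: 0x40 (blk 16, set 0) → VC-HIT  vc=[40]
5: 0x9a (blk 38, set 6) → MISS  vc=[40]
6: 0x40 (blk 16, set 0) → L1-HIT  vc=[40]
7: 0x42 (blk 16, set 0) → L1-HIT  vc=[40]
8: 0x99 (blk 38, set 6) → L1-HIT  vc=[40]
9: 0x99 (blk 38, set 6) → L1-HIT  vc=[40]
10: 0xa1 (blk 40, set 0) → VC-HIT  vc=[16]
11: 0xa3 (blk 40, set 0) → L1-HIT  vc=[16]
12: 0x40 (blk 16, set 0) → VC-HIT  vc=[40]
13: 0x6a (blk 26, set 2) → MISS  vc=[40]
14: 0xe0 (blk 56, set 0) → MISS  vc=[40, 16]
15: 0x4d (blk 19, set 3) → MISS  vc=[40, 16, 51]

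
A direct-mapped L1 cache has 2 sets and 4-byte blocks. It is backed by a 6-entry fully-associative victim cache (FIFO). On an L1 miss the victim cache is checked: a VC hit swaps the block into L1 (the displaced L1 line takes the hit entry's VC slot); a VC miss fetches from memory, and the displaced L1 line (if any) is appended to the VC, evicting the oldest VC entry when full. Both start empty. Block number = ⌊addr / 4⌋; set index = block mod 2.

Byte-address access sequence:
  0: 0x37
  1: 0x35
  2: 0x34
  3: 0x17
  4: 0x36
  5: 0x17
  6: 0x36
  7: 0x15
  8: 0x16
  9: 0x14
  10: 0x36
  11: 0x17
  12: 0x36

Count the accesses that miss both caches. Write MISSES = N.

#0 0x37→b13/s1 MISS; vc=[]
#1 0x35→b13/s1 L1-HIT; vc=[]
#2 0x34→b13/s1 L1-HIT; vc=[]
#3 0x17→b5/s1 MISS; vc=[13]
#4 0x36→b13/s1 VC-HIT; vc=[5]
#5 0x17→b5/s1 VC-HIT; vc=[13]
#6 0x36→b13/s1 VC-HIT; vc=[5]
#7 0x15→b5/s1 VC-HIT; vc=[13]
#8 0x16→b5/s1 L1-HIT; vc=[13]
#9 0x14→b5/s1 L1-HIT; vc=[13]
#10 0x36→b13/s1 VC-HIT; vc=[5]
#11 0x17→b5/s1 VC-HIT; vc=[13]
#12 0x36→b13/s1 VC-HIT; vc=[5]

MISSES = 2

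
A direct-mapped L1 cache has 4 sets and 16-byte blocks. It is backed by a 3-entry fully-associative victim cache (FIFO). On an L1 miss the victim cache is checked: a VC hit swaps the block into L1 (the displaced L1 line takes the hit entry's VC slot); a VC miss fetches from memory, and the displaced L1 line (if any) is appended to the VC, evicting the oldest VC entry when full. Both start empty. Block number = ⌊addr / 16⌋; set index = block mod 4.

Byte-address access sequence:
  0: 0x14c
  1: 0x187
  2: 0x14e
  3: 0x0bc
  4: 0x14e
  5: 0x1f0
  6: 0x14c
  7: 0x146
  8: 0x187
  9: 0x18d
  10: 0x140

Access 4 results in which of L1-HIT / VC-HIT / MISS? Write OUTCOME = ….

OUTCOME = L1-HIT

#0 0x14c→b20/s0 MISS; vc=[]
#1 0x187→b24/s0 MISS; vc=[20]
#2 0x14e→b20/s0 VC-HIT; vc=[24]
#3 0xbc→b11/s3 MISS; vc=[24]
#4 0x14e→b20/s0 L1-HIT; vc=[24]
#5 0x1f0→b31/s3 MISS; vc=[24,11]
#6 0x14c→b20/s0 L1-HIT; vc=[24,11]
#7 0x146→b20/s0 L1-HIT; vc=[24,11]
#8 0x187→b24/s0 VC-HIT; vc=[20,11]
#9 0x18d→b24/s0 L1-HIT; vc=[20,11]
#10 0x140→b20/s0 VC-HIT; vc=[24,11]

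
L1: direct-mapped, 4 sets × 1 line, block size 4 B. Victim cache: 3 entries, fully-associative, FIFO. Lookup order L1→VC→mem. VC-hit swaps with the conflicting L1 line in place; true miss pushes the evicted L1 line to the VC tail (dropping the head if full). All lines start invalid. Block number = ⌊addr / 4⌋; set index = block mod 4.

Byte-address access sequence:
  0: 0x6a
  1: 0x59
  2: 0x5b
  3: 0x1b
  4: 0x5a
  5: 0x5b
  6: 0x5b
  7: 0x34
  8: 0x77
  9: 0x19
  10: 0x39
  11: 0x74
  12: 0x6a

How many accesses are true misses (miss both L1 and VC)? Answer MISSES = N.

  [0] addr=0x6a blk=26 s=2: MISS | VC []
  [1] addr=0x59 blk=22 s=2: MISS | VC [26]
  [2] addr=0x5b blk=22 s=2: L1-HIT | VC [26]
  [3] addr=0x1b blk=6 s=2: MISS | VC [26, 22]
  [4] addr=0x5a blk=22 s=2: VC-HIT | VC [26, 6]
  [5] addr=0x5b blk=22 s=2: L1-HIT | VC [26, 6]
  [6] addr=0x5b blk=22 s=2: L1-HIT | VC [26, 6]
  [7] addr=0x34 blk=13 s=1: MISS | VC [26, 6]
  [8] addr=0x77 blk=29 s=1: MISS | VC [26, 6, 13]
  [9] addr=0x19 blk=6 s=2: VC-HIT | VC [26, 22, 13]
  [10] addr=0x39 blk=14 s=2: MISS | VC [22, 13, 6]
  [11] addr=0x74 blk=29 s=1: L1-HIT | VC [22, 13, 6]
  [12] addr=0x6a blk=26 s=2: MISS | VC [13, 6, 14]

MISSES = 7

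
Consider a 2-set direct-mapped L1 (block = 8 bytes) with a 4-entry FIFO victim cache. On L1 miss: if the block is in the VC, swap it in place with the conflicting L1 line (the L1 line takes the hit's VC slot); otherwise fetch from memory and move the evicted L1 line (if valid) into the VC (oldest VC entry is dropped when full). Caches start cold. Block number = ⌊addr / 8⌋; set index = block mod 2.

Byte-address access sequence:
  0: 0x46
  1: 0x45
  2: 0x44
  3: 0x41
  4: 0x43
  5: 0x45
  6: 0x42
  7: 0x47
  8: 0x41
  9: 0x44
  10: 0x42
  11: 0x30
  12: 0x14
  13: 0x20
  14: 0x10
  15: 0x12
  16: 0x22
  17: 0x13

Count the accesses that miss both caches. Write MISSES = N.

0: 0x46 (blk 8, set 0) → MISS  vc=[]
1: 0x45 (blk 8, set 0) → L1-HIT  vc=[]
2: 0x44 (blk 8, set 0) → L1-HIT  vc=[]
3: 0x41 (blk 8, set 0) → L1-HIT  vc=[]
4: 0x43 (blk 8, set 0) → L1-HIT  vc=[]
5: 0x45 (blk 8, set 0) → L1-HIT  vc=[]
6: 0x42 (blk 8, set 0) → L1-HIT  vc=[]
7: 0x47 (blk 8, set 0) → L1-HIT  vc=[]
8: 0x41 (blk 8, set 0) → L1-HIT  vc=[]
9: 0x44 (blk 8, set 0) → L1-HIT  vc=[]
10: 0x42 (blk 8, set 0) → L1-HIT  vc=[]
11: 0x30 (blk 6, set 0) → MISS  vc=[8]
12: 0x14 (blk 2, set 0) → MISS  vc=[8, 6]
13: 0x20 (blk 4, set 0) → MISS  vc=[8, 6, 2]
14: 0x10 (blk 2, set 0) → VC-HIT  vc=[8, 6, 4]
15: 0x12 (blk 2, set 0) → L1-HIT  vc=[8, 6, 4]
16: 0x22 (blk 4, set 0) → VC-HIT  vc=[8, 6, 2]
17: 0x13 (blk 2, set 0) → VC-HIT  vc=[8, 6, 4]

MISSES = 4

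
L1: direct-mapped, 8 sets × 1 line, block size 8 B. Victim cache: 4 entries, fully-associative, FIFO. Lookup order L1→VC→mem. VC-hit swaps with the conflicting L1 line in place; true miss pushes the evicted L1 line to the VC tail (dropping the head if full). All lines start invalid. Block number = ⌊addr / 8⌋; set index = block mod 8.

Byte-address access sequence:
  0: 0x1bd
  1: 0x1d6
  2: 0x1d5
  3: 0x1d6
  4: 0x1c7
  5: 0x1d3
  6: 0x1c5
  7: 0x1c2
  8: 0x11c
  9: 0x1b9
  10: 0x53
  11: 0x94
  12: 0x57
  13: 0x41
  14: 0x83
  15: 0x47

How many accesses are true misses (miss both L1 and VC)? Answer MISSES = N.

  [0] addr=0x1bd blk=55 s=7: MISS | VC []
  [1] addr=0x1d6 blk=58 s=2: MISS | VC []
  [2] addr=0x1d5 blk=58 s=2: L1-HIT | VC []
  [3] addr=0x1d6 blk=58 s=2: L1-HIT | VC []
  [4] addr=0x1c7 blk=56 s=0: MISS | VC []
  [5] addr=0x1d3 blk=58 s=2: L1-HIT | VC []
  [6] addr=0x1c5 blk=56 s=0: L1-HIT | VC []
  [7] addr=0x1c2 blk=56 s=0: L1-HIT | VC []
  [8] addr=0x11c blk=35 s=3: MISS | VC []
  [9] addr=0x1b9 blk=55 s=7: L1-HIT | VC []
  [10] addr=0x53 blk=10 s=2: MISS | VC [58]
  [11] addr=0x94 blk=18 s=2: MISS | VC [58, 10]
  [12] addr=0x57 blk=10 s=2: VC-HIT | VC [58, 18]
  [13] addr=0x41 blk=8 s=0: MISS | VC [58, 18, 56]
  [14] addr=0x83 blk=16 s=0: MISS | VC [58, 18, 56, 8]
  [15] addr=0x47 blk=8 s=0: VC-HIT | VC [58, 18, 56, 16]

MISSES = 8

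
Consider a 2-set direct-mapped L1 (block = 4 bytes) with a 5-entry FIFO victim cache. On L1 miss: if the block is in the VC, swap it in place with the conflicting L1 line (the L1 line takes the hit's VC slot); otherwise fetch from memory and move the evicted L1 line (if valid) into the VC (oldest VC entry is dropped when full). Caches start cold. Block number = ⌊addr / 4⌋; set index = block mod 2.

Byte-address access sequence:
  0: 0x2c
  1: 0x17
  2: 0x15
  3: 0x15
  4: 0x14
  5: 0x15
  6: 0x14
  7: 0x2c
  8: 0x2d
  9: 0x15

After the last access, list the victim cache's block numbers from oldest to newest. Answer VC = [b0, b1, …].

VC = [11]

0: 0x2c (blk 11, set 1) → MISS  vc=[]
1: 0x17 (blk 5, set 1) → MISS  vc=[11]
2: 0x15 (blk 5, set 1) → L1-HIT  vc=[11]
3: 0x15 (blk 5, set 1) → L1-HIT  vc=[11]
4: 0x14 (blk 5, set 1) → L1-HIT  vc=[11]
5: 0x15 (blk 5, set 1) → L1-HIT  vc=[11]
6: 0x14 (blk 5, set 1) → L1-HIT  vc=[11]
7: 0x2c (blk 11, set 1) → VC-HIT  vc=[5]
8: 0x2d (blk 11, set 1) → L1-HIT  vc=[5]
9: 0x15 (blk 5, set 1) → VC-HIT  vc=[11]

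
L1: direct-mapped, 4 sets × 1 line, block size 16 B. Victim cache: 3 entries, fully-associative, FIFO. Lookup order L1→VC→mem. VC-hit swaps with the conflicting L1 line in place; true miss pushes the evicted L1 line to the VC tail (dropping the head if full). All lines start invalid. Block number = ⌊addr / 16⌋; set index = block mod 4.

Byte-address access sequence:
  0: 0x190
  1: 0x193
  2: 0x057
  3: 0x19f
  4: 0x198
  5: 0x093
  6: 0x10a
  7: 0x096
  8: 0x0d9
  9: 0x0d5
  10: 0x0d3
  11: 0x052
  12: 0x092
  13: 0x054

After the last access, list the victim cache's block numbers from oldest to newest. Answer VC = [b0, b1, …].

0: 0x190 (blk 25, set 1) → MISS  vc=[]
1: 0x193 (blk 25, set 1) → L1-HIT  vc=[]
2: 0x57 (blk 5, set 1) → MISS  vc=[25]
3: 0x19f (blk 25, set 1) → VC-HIT  vc=[5]
4: 0x198 (blk 25, set 1) → L1-HIT  vc=[5]
5: 0x93 (blk 9, set 1) → MISS  vc=[5, 25]
6: 0x10a (blk 16, set 0) → MISS  vc=[5, 25]
7: 0x96 (blk 9, set 1) → L1-HIT  vc=[5, 25]
8: 0xd9 (blk 13, set 1) → MISS  vc=[5, 25, 9]
9: 0xd5 (blk 13, set 1) → L1-HIT  vc=[5, 25, 9]
10: 0xd3 (blk 13, set 1) → L1-HIT  vc=[5, 25, 9]
11: 0x52 (blk 5, set 1) → VC-HIT  vc=[13, 25, 9]
12: 0x92 (blk 9, set 1) → VC-HIT  vc=[13, 25, 5]
13: 0x54 (blk 5, set 1) → VC-HIT  vc=[13, 25, 9]

VC = [13, 25, 9]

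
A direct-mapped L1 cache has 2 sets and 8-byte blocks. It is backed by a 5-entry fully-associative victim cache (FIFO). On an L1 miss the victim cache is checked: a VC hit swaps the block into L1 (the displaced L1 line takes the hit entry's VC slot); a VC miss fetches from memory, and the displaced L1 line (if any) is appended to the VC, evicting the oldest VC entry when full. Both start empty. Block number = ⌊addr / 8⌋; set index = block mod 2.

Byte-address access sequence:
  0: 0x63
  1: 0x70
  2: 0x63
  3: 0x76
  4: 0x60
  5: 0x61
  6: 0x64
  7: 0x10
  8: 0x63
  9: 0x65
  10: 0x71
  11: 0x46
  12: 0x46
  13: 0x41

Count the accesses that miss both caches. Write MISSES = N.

0: 0x63 (blk 12, set 0) → MISS  vc=[]
1: 0x70 (blk 14, set 0) → MISS  vc=[12]
2: 0x63 (blk 12, set 0) → VC-HIT  vc=[14]
3: 0x76 (blk 14, set 0) → VC-HIT  vc=[12]
4: 0x60 (blk 12, set 0) → VC-HIT  vc=[14]
5: 0x61 (blk 12, set 0) → L1-HIT  vc=[14]
6: 0x64 (blk 12, set 0) → L1-HIT  vc=[14]
7: 0x10 (blk 2, set 0) → MISS  vc=[14, 12]
8: 0x63 (blk 12, set 0) → VC-HIT  vc=[14, 2]
9: 0x65 (blk 12, set 0) → L1-HIT  vc=[14, 2]
10: 0x71 (blk 14, set 0) → VC-HIT  vc=[12, 2]
11: 0x46 (blk 8, set 0) → MISS  vc=[12, 2, 14]
12: 0x46 (blk 8, set 0) → L1-HIT  vc=[12, 2, 14]
13: 0x41 (blk 8, set 0) → L1-HIT  vc=[12, 2, 14]

MISSES = 4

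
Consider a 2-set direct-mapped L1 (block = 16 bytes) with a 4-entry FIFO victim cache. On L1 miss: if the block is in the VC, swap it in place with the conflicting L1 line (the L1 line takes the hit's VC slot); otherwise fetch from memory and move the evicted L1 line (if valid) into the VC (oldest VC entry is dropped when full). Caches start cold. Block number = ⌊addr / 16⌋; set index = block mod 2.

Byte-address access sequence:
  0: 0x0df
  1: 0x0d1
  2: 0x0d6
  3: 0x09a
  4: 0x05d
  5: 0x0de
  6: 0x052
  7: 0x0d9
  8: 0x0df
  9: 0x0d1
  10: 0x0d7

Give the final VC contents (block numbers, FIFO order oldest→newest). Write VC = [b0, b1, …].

VC = [5, 9]

0: 0xdf (blk 13, set 1) → MISS  vc=[]
1: 0xd1 (blk 13, set 1) → L1-HIT  vc=[]
2: 0xd6 (blk 13, set 1) → L1-HIT  vc=[]
3: 0x9a (blk 9, set 1) → MISS  vc=[13]
4: 0x5d (blk 5, set 1) → MISS  vc=[13, 9]
5: 0xde (blk 13, set 1) → VC-HIT  vc=[5, 9]
6: 0x52 (blk 5, set 1) → VC-HIT  vc=[13, 9]
7: 0xd9 (blk 13, set 1) → VC-HIT  vc=[5, 9]
8: 0xdf (blk 13, set 1) → L1-HIT  vc=[5, 9]
9: 0xd1 (blk 13, set 1) → L1-HIT  vc=[5, 9]
10: 0xd7 (blk 13, set 1) → L1-HIT  vc=[5, 9]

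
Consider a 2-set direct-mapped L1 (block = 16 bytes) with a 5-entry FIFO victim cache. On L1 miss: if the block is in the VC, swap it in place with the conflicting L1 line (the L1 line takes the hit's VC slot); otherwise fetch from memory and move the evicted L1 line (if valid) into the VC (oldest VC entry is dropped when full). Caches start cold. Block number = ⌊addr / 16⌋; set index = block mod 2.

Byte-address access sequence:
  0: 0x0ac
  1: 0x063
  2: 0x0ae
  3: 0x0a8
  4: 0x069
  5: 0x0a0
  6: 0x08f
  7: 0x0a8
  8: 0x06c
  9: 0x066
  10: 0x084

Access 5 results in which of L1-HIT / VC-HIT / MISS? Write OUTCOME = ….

OUTCOME = VC-HIT

  [0] addr=0xac blk=10 s=0: MISS | VC []
  [1] addr=0x63 blk=6 s=0: MISS | VC [10]
  [2] addr=0xae blk=10 s=0: VC-HIT | VC [6]
  [3] addr=0xa8 blk=10 s=0: L1-HIT | VC [6]
  [4] addr=0x69 blk=6 s=0: VC-HIT | VC [10]
  [5] addr=0xa0 blk=10 s=0: VC-HIT | VC [6]
  [6] addr=0x8f blk=8 s=0: MISS | VC [6, 10]
  [7] addr=0xa8 blk=10 s=0: VC-HIT | VC [6, 8]
  [8] addr=0x6c blk=6 s=0: VC-HIT | VC [10, 8]
  [9] addr=0x66 blk=6 s=0: L1-HIT | VC [10, 8]
  [10] addr=0x84 blk=8 s=0: VC-HIT | VC [10, 6]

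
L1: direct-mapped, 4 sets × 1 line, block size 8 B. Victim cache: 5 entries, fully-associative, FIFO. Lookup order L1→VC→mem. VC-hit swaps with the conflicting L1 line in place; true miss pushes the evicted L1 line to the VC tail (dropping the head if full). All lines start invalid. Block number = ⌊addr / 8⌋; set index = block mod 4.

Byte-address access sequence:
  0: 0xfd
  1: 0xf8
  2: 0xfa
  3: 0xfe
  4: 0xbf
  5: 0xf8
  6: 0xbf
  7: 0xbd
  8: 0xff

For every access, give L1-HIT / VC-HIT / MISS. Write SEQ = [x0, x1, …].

#0 0xfd→b31/s3 MISS; vc=[]
#1 0xf8→b31/s3 L1-HIT; vc=[]
#2 0xfa→b31/s3 L1-HIT; vc=[]
#3 0xfe→b31/s3 L1-HIT; vc=[]
#4 0xbf→b23/s3 MISS; vc=[31]
#5 0xf8→b31/s3 VC-HIT; vc=[23]
#6 0xbf→b23/s3 VC-HIT; vc=[31]
#7 0xbd→b23/s3 L1-HIT; vc=[31]
#8 0xff→b31/s3 VC-HIT; vc=[23]

SEQ = [MISS, L1-HIT, L1-HIT, L1-HIT, MISS, VC-HIT, VC-HIT, L1-HIT, VC-HIT]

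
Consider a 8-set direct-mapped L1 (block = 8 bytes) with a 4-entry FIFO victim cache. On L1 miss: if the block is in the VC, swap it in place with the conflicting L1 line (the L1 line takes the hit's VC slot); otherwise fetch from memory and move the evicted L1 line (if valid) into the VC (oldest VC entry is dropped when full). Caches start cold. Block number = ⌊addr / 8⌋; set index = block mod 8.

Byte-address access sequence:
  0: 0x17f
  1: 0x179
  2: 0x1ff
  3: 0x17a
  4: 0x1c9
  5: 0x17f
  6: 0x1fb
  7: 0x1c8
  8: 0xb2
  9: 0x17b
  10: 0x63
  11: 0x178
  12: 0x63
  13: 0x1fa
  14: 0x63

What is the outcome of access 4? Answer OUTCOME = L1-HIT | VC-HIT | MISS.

0: 0x17f (blk 47, set 7) → MISS  vc=[]
1: 0x179 (blk 47, set 7) → L1-HIT  vc=[]
2: 0x1ff (blk 63, set 7) → MISS  vc=[47]
3: 0x17a (blk 47, set 7) → VC-HIT  vc=[63]
4: 0x1c9 (blk 57, set 1) → MISS  vc=[63]
5: 0x17f (blk 47, set 7) → L1-HIT  vc=[63]
6: 0x1fb (blk 63, set 7) → VC-HIT  vc=[47]
7: 0x1c8 (blk 57, set 1) → L1-HIT  vc=[47]
8: 0xb2 (blk 22, set 6) → MISS  vc=[47]
9: 0x17b (blk 47, set 7) → VC-HIT  vc=[63]
10: 0x63 (blk 12, set 4) → MISS  vc=[63]
11: 0x178 (blk 47, set 7) → L1-HIT  vc=[63]
12: 0x63 (blk 12, set 4) → L1-HIT  vc=[63]
13: 0x1fa (blk 63, set 7) → VC-HIT  vc=[47]
14: 0x63 (blk 12, set 4) → L1-HIT  vc=[47]

OUTCOME = MISS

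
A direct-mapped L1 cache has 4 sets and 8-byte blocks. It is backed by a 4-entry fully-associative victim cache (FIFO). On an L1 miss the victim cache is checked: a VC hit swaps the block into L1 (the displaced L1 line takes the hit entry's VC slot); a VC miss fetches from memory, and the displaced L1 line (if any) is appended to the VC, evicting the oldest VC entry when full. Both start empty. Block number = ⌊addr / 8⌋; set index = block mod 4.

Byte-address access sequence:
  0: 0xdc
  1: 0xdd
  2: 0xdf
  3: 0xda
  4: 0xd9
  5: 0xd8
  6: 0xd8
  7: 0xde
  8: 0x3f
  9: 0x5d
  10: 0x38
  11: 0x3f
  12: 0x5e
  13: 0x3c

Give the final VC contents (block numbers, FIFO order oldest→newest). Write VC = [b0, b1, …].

#0 0xdc→b27/s3 MISS; vc=[]
#1 0xdd→b27/s3 L1-HIT; vc=[]
#2 0xdf→b27/s3 L1-HIT; vc=[]
#3 0xda→b27/s3 L1-HIT; vc=[]
#4 0xd9→b27/s3 L1-HIT; vc=[]
#5 0xd8→b27/s3 L1-HIT; vc=[]
#6 0xd8→b27/s3 L1-HIT; vc=[]
#7 0xde→b27/s3 L1-HIT; vc=[]
#8 0x3f→b7/s3 MISS; vc=[27]
#9 0x5d→b11/s3 MISS; vc=[27,7]
#10 0x38→b7/s3 VC-HIT; vc=[27,11]
#11 0x3f→b7/s3 L1-HIT; vc=[27,11]
#12 0x5e→b11/s3 VC-HIT; vc=[27,7]
#13 0x3c→b7/s3 VC-HIT; vc=[27,11]

VC = [27, 11]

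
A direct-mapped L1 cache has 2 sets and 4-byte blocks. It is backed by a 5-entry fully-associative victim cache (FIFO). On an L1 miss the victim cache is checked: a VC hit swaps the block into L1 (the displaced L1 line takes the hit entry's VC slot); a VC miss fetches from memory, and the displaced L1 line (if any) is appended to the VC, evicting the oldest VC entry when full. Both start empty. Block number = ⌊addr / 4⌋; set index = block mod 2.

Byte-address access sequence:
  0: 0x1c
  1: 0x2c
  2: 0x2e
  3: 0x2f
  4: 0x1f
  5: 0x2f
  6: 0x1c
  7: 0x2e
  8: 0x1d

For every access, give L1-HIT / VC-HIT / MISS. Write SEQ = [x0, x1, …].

SEQ = [MISS, MISS, L1-HIT, L1-HIT, VC-HIT, VC-HIT, VC-HIT, VC-HIT, VC-HIT]

  [0] addr=0x1c blk=7 s=1: MISS | VC []
  [1] addr=0x2c blk=11 s=1: MISS | VC [7]
  [2] addr=0x2e blk=11 s=1: L1-HIT | VC [7]
  [3] addr=0x2f blk=11 s=1: L1-HIT | VC [7]
  [4] addr=0x1f blk=7 s=1: VC-HIT | VC [11]
  [5] addr=0x2f blk=11 s=1: VC-HIT | VC [7]
  [6] addr=0x1c blk=7 s=1: VC-HIT | VC [11]
  [7] addr=0x2e blk=11 s=1: VC-HIT | VC [7]
  [8] addr=0x1d blk=7 s=1: VC-HIT | VC [11]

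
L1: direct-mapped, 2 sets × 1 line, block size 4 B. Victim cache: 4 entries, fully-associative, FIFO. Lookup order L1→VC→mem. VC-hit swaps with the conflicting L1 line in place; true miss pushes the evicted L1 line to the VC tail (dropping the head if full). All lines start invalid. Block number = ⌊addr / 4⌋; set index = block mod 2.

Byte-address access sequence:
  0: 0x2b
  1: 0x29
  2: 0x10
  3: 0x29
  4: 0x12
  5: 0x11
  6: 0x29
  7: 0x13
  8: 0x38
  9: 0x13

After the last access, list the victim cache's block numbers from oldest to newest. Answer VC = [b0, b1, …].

#0 0x2b→b10/s0 MISS; vc=[]
#1 0x29→b10/s0 L1-HIT; vc=[]
#2 0x10→b4/s0 MISS; vc=[10]
#3 0x29→b10/s0 VC-HIT; vc=[4]
#4 0x12→b4/s0 VC-HIT; vc=[10]
#5 0x11→b4/s0 L1-HIT; vc=[10]
#6 0x29→b10/s0 VC-HIT; vc=[4]
#7 0x13→b4/s0 VC-HIT; vc=[10]
#8 0x38→b14/s0 MISS; vc=[10,4]
#9 0x13→b4/s0 VC-HIT; vc=[10,14]

VC = [10, 14]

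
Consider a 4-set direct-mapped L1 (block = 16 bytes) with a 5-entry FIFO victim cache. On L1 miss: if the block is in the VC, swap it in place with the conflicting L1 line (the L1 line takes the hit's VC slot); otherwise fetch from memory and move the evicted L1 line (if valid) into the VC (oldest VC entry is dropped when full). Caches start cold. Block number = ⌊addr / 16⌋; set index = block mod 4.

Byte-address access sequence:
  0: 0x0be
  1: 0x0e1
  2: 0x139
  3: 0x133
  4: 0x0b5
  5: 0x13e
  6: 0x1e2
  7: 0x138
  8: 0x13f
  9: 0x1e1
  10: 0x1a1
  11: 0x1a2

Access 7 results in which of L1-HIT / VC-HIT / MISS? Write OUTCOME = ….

0: 0xbe (blk 11, set 3) → MISS  vc=[]
1: 0xe1 (blk 14, set 2) → MISS  vc=[]
2: 0x139 (blk 19, set 3) → MISS  vc=[11]
3: 0x133 (blk 19, set 3) → L1-HIT  vc=[11]
4: 0xb5 (blk 11, set 3) → VC-HIT  vc=[19]
5: 0x13e (blk 19, set 3) → VC-HIT  vc=[11]
6: 0x1e2 (blk 30, set 2) → MISS  vc=[11, 14]
7: 0x138 (blk 19, set 3) → L1-HIT  vc=[11, 14]
8: 0x13f (blk 19, set 3) → L1-HIT  vc=[11, 14]
9: 0x1e1 (blk 30, set 2) → L1-HIT  vc=[11, 14]
10: 0x1a1 (blk 26, set 2) → MISS  vc=[11, 14, 30]
11: 0x1a2 (blk 26, set 2) → L1-HIT  vc=[11, 14, 30]

OUTCOME = L1-HIT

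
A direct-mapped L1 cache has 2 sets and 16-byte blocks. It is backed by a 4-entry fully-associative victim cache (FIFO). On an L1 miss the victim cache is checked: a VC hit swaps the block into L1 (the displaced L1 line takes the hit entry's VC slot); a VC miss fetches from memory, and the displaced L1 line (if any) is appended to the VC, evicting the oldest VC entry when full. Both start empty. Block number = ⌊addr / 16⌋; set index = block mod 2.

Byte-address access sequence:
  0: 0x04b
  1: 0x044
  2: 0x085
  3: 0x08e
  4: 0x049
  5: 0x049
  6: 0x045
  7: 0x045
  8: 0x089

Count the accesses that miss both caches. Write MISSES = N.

  [0] addr=0x4b blk=4 s=0: MISS | VC []
  [1] addr=0x44 blk=4 s=0: L1-HIT | VC []
  [2] addr=0x85 blk=8 s=0: MISS | VC [4]
  [3] addr=0x8e blk=8 s=0: L1-HIT | VC [4]
  [4] addr=0x49 blk=4 s=0: VC-HIT | VC [8]
  [5] addr=0x49 blk=4 s=0: L1-HIT | VC [8]
  [6] addr=0x45 blk=4 s=0: L1-HIT | VC [8]
  [7] addr=0x45 blk=4 s=0: L1-HIT | VC [8]
  [8] addr=0x89 blk=8 s=0: VC-HIT | VC [4]

MISSES = 2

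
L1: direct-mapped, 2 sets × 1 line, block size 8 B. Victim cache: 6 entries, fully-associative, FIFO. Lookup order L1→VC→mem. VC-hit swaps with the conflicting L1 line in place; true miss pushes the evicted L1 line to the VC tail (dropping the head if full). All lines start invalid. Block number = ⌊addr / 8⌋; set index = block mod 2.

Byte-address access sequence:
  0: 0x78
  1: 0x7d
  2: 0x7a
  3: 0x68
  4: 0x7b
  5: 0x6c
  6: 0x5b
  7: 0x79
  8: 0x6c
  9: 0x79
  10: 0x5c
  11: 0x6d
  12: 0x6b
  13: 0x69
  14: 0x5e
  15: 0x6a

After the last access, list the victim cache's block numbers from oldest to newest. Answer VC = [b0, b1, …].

  [0] addr=0x78 blk=15 s=1: MISS | VC []
  [1] addr=0x7d blk=15 s=1: L1-HIT | VC []
  [2] addr=0x7a blk=15 s=1: L1-HIT | VC []
  [3] addr=0x68 blk=13 s=1: MISS | VC [15]
  [4] addr=0x7b blk=15 s=1: VC-HIT | VC [13]
  [5] addr=0x6c blk=13 s=1: VC-HIT | VC [15]
  [6] addr=0x5b blk=11 s=1: MISS | VC [15, 13]
  [7] addr=0x79 blk=15 s=1: VC-HIT | VC [11, 13]
  [8] addr=0x6c blk=13 s=1: VC-HIT | VC [11, 15]
  [9] addr=0x79 blk=15 s=1: VC-HIT | VC [11, 13]
  [10] addr=0x5c blk=11 s=1: VC-HIT | VC [15, 13]
  [11] addr=0x6d blk=13 s=1: VC-HIT | VC [15, 11]
  [12] addr=0x6b blk=13 s=1: L1-HIT | VC [15, 11]
  [13] addr=0x69 blk=13 s=1: L1-HIT | VC [15, 11]
  [14] addr=0x5e blk=11 s=1: VC-HIT | VC [15, 13]
  [15] addr=0x6a blk=13 s=1: VC-HIT | VC [15, 11]

VC = [15, 11]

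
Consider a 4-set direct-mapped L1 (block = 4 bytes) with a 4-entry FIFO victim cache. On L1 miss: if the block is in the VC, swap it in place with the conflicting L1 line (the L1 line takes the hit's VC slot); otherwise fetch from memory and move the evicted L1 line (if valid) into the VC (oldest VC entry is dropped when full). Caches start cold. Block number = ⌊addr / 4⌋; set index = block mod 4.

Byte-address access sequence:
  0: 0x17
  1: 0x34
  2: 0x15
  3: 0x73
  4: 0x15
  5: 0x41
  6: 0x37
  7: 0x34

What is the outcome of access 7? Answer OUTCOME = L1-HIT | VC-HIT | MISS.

  [0] addr=0x17 blk=5 s=1: MISS | VC []
  [1] addr=0x34 blk=13 s=1: MISS | VC [5]
  [2] addr=0x15 blk=5 s=1: VC-HIT | VC [13]
  [3] addr=0x73 blk=28 s=0: MISS | VC [13]
  [4] addr=0x15 blk=5 s=1: L1-HIT | VC [13]
  [5] addr=0x41 blk=16 s=0: MISS | VC [13, 28]
  [6] addr=0x37 blk=13 s=1: VC-HIT | VC [5, 28]
  [7] addr=0x34 blk=13 s=1: L1-HIT | VC [5, 28]

OUTCOME = L1-HIT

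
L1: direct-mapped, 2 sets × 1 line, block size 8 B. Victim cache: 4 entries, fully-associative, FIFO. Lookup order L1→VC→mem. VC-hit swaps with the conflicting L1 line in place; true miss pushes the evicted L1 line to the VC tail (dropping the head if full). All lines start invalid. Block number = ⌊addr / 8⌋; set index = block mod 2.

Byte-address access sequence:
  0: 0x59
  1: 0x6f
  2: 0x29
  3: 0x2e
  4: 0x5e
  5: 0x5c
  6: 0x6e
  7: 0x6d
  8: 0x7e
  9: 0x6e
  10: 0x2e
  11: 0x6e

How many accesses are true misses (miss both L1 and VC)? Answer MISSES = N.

  [0] addr=0x59 blk=11 s=1: MISS | VC []
  [1] addr=0x6f blk=13 s=1: MISS | VC [11]
  [2] addr=0x29 blk=5 s=1: MISS | VC [11, 13]
  [3] addr=0x2e blk=5 s=1: L1-HIT | VC [11, 13]
  [4] addr=0x5e blk=11 s=1: VC-HIT | VC [5, 13]
  [5] addr=0x5c blk=11 s=1: L1-HIT | VC [5, 13]
  [6] addr=0x6e blk=13 s=1: VC-HIT | VC [5, 11]
  [7] addr=0x6d blk=13 s=1: L1-HIT | VC [5, 11]
  [8] addr=0x7e blk=15 s=1: MISS | VC [5, 11, 13]
  [9] addr=0x6e blk=13 s=1: VC-HIT | VC [5, 11, 15]
  [10] addr=0x2e blk=5 s=1: VC-HIT | VC [13, 11, 15]
  [11] addr=0x6e blk=13 s=1: VC-HIT | VC [5, 11, 15]

MISSES = 4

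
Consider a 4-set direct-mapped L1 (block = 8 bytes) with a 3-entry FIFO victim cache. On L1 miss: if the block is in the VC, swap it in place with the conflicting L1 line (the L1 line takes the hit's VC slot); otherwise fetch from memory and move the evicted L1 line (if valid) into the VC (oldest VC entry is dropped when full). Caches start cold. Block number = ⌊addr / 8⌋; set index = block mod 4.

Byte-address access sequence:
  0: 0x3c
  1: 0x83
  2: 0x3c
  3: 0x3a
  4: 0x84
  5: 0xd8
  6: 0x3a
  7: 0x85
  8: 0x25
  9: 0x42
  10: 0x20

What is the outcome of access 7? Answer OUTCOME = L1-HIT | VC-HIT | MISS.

OUTCOME = L1-HIT

0: 0x3c (blk 7, set 3) → MISS  vc=[]
1: 0x83 (blk 16, set 0) → MISS  vc=[]
2: 0x3c (blk 7, set 3) → L1-HIT  vc=[]
3: 0x3a (blk 7, set 3) → L1-HIT  vc=[]
4: 0x84 (blk 16, set 0) → L1-HIT  vc=[]
5: 0xd8 (blk 27, set 3) → MISS  vc=[7]
6: 0x3a (blk 7, set 3) → VC-HIT  vc=[27]
7: 0x85 (blk 16, set 0) → L1-HIT  vc=[27]
8: 0x25 (blk 4, set 0) → MISS  vc=[27, 16]
9: 0x42 (blk 8, set 0) → MISS  vc=[27, 16, 4]
10: 0x20 (blk 4, set 0) → VC-HIT  vc=[27, 16, 8]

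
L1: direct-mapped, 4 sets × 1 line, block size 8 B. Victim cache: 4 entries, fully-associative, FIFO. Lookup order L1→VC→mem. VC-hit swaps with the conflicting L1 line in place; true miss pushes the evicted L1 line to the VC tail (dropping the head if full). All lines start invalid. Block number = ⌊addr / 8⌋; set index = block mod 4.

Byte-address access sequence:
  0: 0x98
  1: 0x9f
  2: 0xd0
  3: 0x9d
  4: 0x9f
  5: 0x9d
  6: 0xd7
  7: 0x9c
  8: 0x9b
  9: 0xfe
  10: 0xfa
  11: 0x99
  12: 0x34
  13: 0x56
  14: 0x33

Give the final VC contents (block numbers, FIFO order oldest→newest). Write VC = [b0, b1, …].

0: 0x98 (blk 19, set 3) → MISS  vc=[]
1: 0x9f (blk 19, set 3) → L1-HIT  vc=[]
2: 0xd0 (blk 26, set 2) → MISS  vc=[]
3: 0x9d (blk 19, set 3) → L1-HIT  vc=[]
4: 0x9f (blk 19, set 3) → L1-HIT  vc=[]
5: 0x9d (blk 19, set 3) → L1-HIT  vc=[]
6: 0xd7 (blk 26, set 2) → L1-HIT  vc=[]
7: 0x9c (blk 19, set 3) → L1-HIT  vc=[]
8: 0x9b (blk 19, set 3) → L1-HIT  vc=[]
9: 0xfe (blk 31, set 3) → MISS  vc=[19]
10: 0xfa (blk 31, set 3) → L1-HIT  vc=[19]
11: 0x99 (blk 19, set 3) → VC-HIT  vc=[31]
12: 0x34 (blk 6, set 2) → MISS  vc=[31, 26]
13: 0x56 (blk 10, set 2) → MISS  vc=[31, 26, 6]
14: 0x33 (blk 6, set 2) → VC-HIT  vc=[31, 26, 10]

VC = [31, 26, 10]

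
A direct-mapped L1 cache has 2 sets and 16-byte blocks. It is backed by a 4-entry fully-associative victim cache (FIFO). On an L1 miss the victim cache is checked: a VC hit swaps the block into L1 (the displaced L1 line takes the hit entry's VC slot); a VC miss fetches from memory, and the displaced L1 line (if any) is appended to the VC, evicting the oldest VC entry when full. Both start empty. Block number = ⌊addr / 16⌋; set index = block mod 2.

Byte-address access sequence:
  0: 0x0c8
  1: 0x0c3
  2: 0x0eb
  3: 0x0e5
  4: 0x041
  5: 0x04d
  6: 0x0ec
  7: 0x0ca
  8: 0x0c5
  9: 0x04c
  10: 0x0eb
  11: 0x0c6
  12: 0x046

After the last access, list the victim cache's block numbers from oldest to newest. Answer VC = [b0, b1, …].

VC = [12, 14]

0: 0xc8 (blk 12, set 0) → MISS  vc=[]
1: 0xc3 (blk 12, set 0) → L1-HIT  vc=[]
2: 0xeb (blk 14, set 0) → MISS  vc=[12]
3: 0xe5 (blk 14, set 0) → L1-HIT  vc=[12]
4: 0x41 (blk 4, set 0) → MISS  vc=[12, 14]
5: 0x4d (blk 4, set 0) → L1-HIT  vc=[12, 14]
6: 0xec (blk 14, set 0) → VC-HIT  vc=[12, 4]
7: 0xca (blk 12, set 0) → VC-HIT  vc=[14, 4]
8: 0xc5 (blk 12, set 0) → L1-HIT  vc=[14, 4]
9: 0x4c (blk 4, set 0) → VC-HIT  vc=[14, 12]
10: 0xeb (blk 14, set 0) → VC-HIT  vc=[4, 12]
11: 0xc6 (blk 12, set 0) → VC-HIT  vc=[4, 14]
12: 0x46 (blk 4, set 0) → VC-HIT  vc=[12, 14]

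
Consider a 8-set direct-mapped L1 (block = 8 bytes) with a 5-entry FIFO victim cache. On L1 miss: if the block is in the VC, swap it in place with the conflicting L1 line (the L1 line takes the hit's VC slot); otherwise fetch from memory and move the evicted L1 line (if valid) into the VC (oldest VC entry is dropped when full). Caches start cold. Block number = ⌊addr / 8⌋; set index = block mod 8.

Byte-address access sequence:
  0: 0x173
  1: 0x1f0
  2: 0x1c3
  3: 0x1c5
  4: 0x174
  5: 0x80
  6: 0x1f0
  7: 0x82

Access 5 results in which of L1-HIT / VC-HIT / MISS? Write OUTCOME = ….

  [0] addr=0x173 blk=46 s=6: MISS | VC []
  [1] addr=0x1f0 blk=62 s=6: MISS | VC [46]
  [2] addr=0x1c3 blk=56 s=0: MISS | VC [46]
  [3] addr=0x1c5 blk=56 s=0: L1-HIT | VC [46]
  [4] addr=0x174 blk=46 s=6: VC-HIT | VC [62]
  [5] addr=0x80 blk=16 s=0: MISS | VC [62, 56]
  [6] addr=0x1f0 blk=62 s=6: VC-HIT | VC [46, 56]
  [7] addr=0x82 blk=16 s=0: L1-HIT | VC [46, 56]

OUTCOME = MISS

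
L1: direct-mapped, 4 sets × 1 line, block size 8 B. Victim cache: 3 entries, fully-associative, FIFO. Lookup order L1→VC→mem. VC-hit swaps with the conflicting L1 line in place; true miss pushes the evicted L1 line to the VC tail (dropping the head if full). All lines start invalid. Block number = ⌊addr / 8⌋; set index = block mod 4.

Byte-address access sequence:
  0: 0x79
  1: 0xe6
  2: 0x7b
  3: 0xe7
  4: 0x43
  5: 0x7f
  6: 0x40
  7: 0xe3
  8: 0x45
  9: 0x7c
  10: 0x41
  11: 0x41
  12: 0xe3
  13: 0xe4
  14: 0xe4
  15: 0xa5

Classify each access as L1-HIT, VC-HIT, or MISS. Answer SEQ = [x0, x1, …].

SEQ = [MISS, MISS, L1-HIT, L1-HIT, MISS, L1-HIT, L1-HIT, VC-HIT, VC-HIT, L1-HIT, L1-HIT, L1-HIT, VC-HIT, L1-HIT, L1-HIT, MISS]

  [0] addr=0x79 blk=15 s=3: MISS | VC []
  [1] addr=0xe6 blk=28 s=0: MISS | VC []
  [2] addr=0x7b blk=15 s=3: L1-HIT | VC []
  [3] addr=0xe7 blk=28 s=0: L1-HIT | VC []
  [4] addr=0x43 blk=8 s=0: MISS | VC [28]
  [5] addr=0x7f blk=15 s=3: L1-HIT | VC [28]
  [6] addr=0x40 blk=8 s=0: L1-HIT | VC [28]
  [7] addr=0xe3 blk=28 s=0: VC-HIT | VC [8]
  [8] addr=0x45 blk=8 s=0: VC-HIT | VC [28]
  [9] addr=0x7c blk=15 s=3: L1-HIT | VC [28]
  [10] addr=0x41 blk=8 s=0: L1-HIT | VC [28]
  [11] addr=0x41 blk=8 s=0: L1-HIT | VC [28]
  [12] addr=0xe3 blk=28 s=0: VC-HIT | VC [8]
  [13] addr=0xe4 blk=28 s=0: L1-HIT | VC [8]
  [14] addr=0xe4 blk=28 s=0: L1-HIT | VC [8]
  [15] addr=0xa5 blk=20 s=0: MISS | VC [8, 28]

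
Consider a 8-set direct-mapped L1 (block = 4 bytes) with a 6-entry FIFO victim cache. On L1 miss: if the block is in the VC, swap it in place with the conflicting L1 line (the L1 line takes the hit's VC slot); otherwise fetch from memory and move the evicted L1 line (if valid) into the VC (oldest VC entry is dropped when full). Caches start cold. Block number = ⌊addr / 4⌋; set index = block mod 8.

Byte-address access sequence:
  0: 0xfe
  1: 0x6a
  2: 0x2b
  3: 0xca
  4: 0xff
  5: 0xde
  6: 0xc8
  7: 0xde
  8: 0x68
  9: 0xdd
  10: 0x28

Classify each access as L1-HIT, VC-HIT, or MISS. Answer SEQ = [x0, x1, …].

SEQ = [MISS, MISS, MISS, MISS, L1-HIT, MISS, L1-HIT, L1-HIT, VC-HIT, L1-HIT, VC-HIT]

#0 0xfe→b63/s7 MISS; vc=[]
#1 0x6a→b26/s2 MISS; vc=[]
#2 0x2b→b10/s2 MISS; vc=[26]
#3 0xca→b50/s2 MISS; vc=[26,10]
#4 0xff→b63/s7 L1-HIT; vc=[26,10]
#5 0xde→b55/s7 MISS; vc=[26,10,63]
#6 0xc8→b50/s2 L1-HIT; vc=[26,10,63]
#7 0xde→b55/s7 L1-HIT; vc=[26,10,63]
#8 0x68→b26/s2 VC-HIT; vc=[50,10,63]
#9 0xdd→b55/s7 L1-HIT; vc=[50,10,63]
#10 0x28→b10/s2 VC-HIT; vc=[50,26,63]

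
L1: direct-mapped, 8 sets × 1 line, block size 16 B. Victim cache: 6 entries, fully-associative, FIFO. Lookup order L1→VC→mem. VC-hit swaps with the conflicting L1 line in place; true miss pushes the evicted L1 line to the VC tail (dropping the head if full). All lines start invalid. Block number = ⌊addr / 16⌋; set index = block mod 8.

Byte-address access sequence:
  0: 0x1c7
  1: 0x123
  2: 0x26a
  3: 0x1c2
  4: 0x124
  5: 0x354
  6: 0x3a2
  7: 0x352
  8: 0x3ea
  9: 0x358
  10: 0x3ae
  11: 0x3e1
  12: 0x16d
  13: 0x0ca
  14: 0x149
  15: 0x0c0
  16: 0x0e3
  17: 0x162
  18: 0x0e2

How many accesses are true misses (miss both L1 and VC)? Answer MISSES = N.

MISSES = 10

#0 0x1c7→b28/s4 MISS; vc=[]
#1 0x123→b18/s2 MISS; vc=[]
#2 0x26a→b38/s6 MISS; vc=[]
#3 0x1c2→b28/s4 L1-HIT; vc=[]
#4 0x124→b18/s2 L1-HIT; vc=[]
#5 0x354→b53/s5 MISS; vc=[]
#6 0x3a2→b58/s2 MISS; vc=[18]
#7 0x352→b53/s5 L1-HIT; vc=[18]
#8 0x3ea→b62/s6 MISS; vc=[18,38]
#9 0x358→b53/s5 L1-HIT; vc=[18,38]
#10 0x3ae→b58/s2 L1-HIT; vc=[18,38]
#11 0x3e1→b62/s6 L1-HIT; vc=[18,38]
#12 0x16d→b22/s6 MISS; vc=[18,38,62]
#13 0xca→b12/s4 MISS; vc=[18,38,62,28]
#14 0x149→b20/s4 MISS; vc=[18,38,62,28,12]
#15 0xc0→b12/s4 VC-HIT; vc=[18,38,62,28,20]
#16 0xe3→b14/s6 MISS; vc=[18,38,62,28,20,22]
#17 0x162→b22/s6 VC-HIT; vc=[18,38,62,28,20,14]
#18 0xe2→b14/s6 VC-HIT; vc=[18,38,62,28,20,22]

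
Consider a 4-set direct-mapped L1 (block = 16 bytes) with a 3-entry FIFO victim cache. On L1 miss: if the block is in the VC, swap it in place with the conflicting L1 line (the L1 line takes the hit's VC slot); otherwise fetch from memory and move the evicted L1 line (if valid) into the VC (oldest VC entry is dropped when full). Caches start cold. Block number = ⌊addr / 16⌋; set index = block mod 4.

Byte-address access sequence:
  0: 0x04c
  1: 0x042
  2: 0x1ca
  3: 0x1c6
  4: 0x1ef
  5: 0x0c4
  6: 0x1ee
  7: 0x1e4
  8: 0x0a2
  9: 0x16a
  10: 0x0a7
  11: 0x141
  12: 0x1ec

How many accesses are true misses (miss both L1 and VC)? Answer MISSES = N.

0: 0x4c (blk 4, set 0) → MISS  vc=[]
1: 0x42 (blk 4, set 0) → L1-HIT  vc=[]
2: 0x1ca (blk 28, set 0) → MISS  vc=[4]
3: 0x1c6 (blk 28, set 0) → L1-HIT  vc=[4]
4: 0x1ef (blk 30, set 2) → MISS  vc=[4]
5: 0xc4 (blk 12, set 0) → MISS  vc=[4, 28]
6: 0x1ee (blk 30, set 2) → L1-HIT  vc=[4, 28]
7: 0x1e4 (blk 30, set 2) → L1-HIT  vc=[4, 28]
8: 0xa2 (blk 10, set 2) → MISS  vc=[4, 28, 30]
9: 0x16a (blk 22, set 2) → MISS  vc=[28, 30, 10]
10: 0xa7 (blk 10, set 2) → VC-HIT  vc=[28, 30, 22]
11: 0x141 (blk 20, set 0) → MISS  vc=[30, 22, 12]
12: 0x1ec (blk 30, set 2) → VC-HIT  vc=[10, 22, 12]

MISSES = 7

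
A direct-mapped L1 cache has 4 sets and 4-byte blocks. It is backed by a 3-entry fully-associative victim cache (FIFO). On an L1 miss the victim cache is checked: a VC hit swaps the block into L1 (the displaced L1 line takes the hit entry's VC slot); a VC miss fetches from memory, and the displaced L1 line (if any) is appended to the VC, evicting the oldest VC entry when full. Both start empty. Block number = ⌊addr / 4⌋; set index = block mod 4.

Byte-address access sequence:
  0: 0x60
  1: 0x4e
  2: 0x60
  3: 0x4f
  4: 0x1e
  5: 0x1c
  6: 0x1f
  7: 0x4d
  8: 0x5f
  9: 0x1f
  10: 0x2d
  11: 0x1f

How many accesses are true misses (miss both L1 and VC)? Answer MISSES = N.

0: 0x60 (blk 24, set 0) → MISS  vc=[]
1: 0x4e (blk 19, set 3) → MISS  vc=[]
2: 0x60 (blk 24, set 0) → L1-HIT  vc=[]
3: 0x4f (blk 19, set 3) → L1-HIT  vc=[]
4: 0x1e (blk 7, set 3) → MISS  vc=[19]
5: 0x1c (blk 7, set 3) → L1-HIT  vc=[19]
6: 0x1f (blk 7, set 3) → L1-HIT  vc=[19]
7: 0x4d (blk 19, set 3) → VC-HIT  vc=[7]
8: 0x5f (blk 23, set 3) → MISS  vc=[7, 19]
9: 0x1f (blk 7, set 3) → VC-HIT  vc=[23, 19]
10: 0x2d (blk 11, set 3) → MISS  vc=[23, 19, 7]
11: 0x1f (blk 7, set 3) → VC-HIT  vc=[23, 19, 11]

MISSES = 5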